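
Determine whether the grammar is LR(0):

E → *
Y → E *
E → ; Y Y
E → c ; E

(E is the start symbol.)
A grammar is LR(0) if no state in the canonical LR(0) collection has:
  - both a shift item (dot before a terminal) and a complete item (shift-reduce conflict), or
  - two or more complete items (reduce-reduce conflict; the accept item [E' → E .] counts as a complete item here).

Augment with E' → E and build the canonical LR(0) collection (I0 = CLOSURE({[E' → . E]}), then GOTO on every symbol after a dot until no new states appear). It has 11 states:
  I0: { [E → . *], [E → . ; Y Y], [E → . c ; E], [E' → . E] }  — shift
  I1: { [E → * .] }  — reduce
  I2: { [E → . *], [E → . ; Y Y], [E → . c ; E], [E → ; . Y Y], [Y → . E *] }  — shift
  I3: { [E' → E .] }  — accept
  I4: { [E → c . ; E] }  — shift
  I5: { [E → . *], [E → . ; Y Y], [E → . c ; E], [E → c ; . E] }  — shift
  I6: { [E → c ; E .] }  — reduce
  I7: { [Y → E . *] }  — shift
  I8: { [E → . *], [E → . ; Y Y], [E → . c ; E], [E → ; Y . Y], [Y → . E *] }  — shift
  I9: { [E → ; Y Y .] }  — reduce
  I10: { [Y → E * .] }  — reduce

Every state is either a pure shift/goto state or contains exactly one complete item and nothing to shift — no conflicts. The grammar is LR(0).

Answer: Yes, the grammar is LR(0)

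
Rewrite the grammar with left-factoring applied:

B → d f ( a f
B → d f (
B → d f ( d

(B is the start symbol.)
B → d f ( B'
B' → a f
B' → ε
B' → d

Left-factoring transforms A → αβ₁ | αβ₂ into A → αA' and A' → β₁ | β₂
(α is the longest common prefix among the alternatives). Repeat until
no nonterminal has two alternatives with a common prefix.

Round 1: B has alternatives sharing prefix 'd f ('. Introduce B': B → d f ( B'
  Add: B' → a f
  Add: B' → ε
  Add: B' → d

No remaining common prefixes — done.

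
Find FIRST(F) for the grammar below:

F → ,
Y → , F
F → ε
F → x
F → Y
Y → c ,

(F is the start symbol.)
{ ',', 'c', 'x', ε }

FIRST sets of the other non-terminals involved (by the same procedure, iterated to a fixed point):
  FIRST(Y) = { ',', 'c' }

From F → ,:
  - ',' is a terminal: add ',' and stop
From F → ε:
  - ε-production, so ε ∈ FIRST(F)
From F → x:
  - x is a terminal: add 'x' and stop
From F → Y:
  - Y is a non-terminal: add FIRST(Y) \ {ε} = { ',', 'c' }
    Y is not nullable, so stop

Collecting: FIRST(F) = { ',', 'c', 'x', ε }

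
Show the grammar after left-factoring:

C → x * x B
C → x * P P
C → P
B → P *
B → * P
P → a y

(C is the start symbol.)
Left-factoring transforms A → αβ₁ | αβ₂ into A → αA' and A' → β₁ | β₂
(α is the longest common prefix among the alternatives). Repeat until
no nonterminal has two alternatives with a common prefix.

Round 1: C has alternatives sharing prefix 'x *'. Introduce C': C → x * C'
  Add: C' → x B
  Add: C' → P P

No remaining common prefixes — done.

Resulting grammar:
C → x * C'
C' → x B
C' → P P
C → P
B → P *
B → * P
P → a y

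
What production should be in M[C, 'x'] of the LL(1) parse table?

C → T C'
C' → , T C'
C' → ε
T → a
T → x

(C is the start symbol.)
C → T C'

To find M[C, 'x'], we find productions for C where 'x' is in the predict set (PREDICT(N → α) = (FIRST(α) \ {ε}) ∪ (FOLLOW(N) if α ⇒* ε)).

Relevant sets:
  FIRST(T) = { 'a', 'x' }

C → T C': PREDICT = { 'a', 'x' }
  'x' is in predict set, so this production goes in M[C, 'x']

M[C, 'x'] = C → T C'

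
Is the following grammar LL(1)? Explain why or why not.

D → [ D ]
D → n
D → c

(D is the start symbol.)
Yes, the grammar is LL(1).

A grammar is LL(1) if for each non-terminal N with multiple productions, the predict sets of those productions are pairwise disjoint, where PREDICT(N → α) = (FIRST(α) \ {ε}) ∪ (FOLLOW(N) if α ⇒* ε).

For D:
  PREDICT(D → '[' D ']') = { '[' }
  PREDICT(D → n) = { 'n' }
  PREDICT(D → c) = { 'c' }

All predict sets are disjoint. The grammar IS LL(1).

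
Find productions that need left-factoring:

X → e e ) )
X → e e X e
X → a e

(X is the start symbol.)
Yes, X has productions with common prefix 'e e'

Left-factoring is needed when two productions for the same non-terminal
share a common prefix on the right-hand side.

Productions for X:
  X → e e ) )
  X → e e X e
  X → a e

Found common prefix 'e e' in productions for X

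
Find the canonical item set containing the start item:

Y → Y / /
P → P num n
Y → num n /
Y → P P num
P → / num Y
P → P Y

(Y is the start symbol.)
First, augment the grammar with Y' → Y
I₀ = CLOSURE({ [Y' → . Y] }):
  [Y' → . Y] has the dot before Y: add [Y → . Y / /], [Y → . num n /], [Y → . P P num]
  [Y → . P P num] has the dot before P: add [P → . P num n], [P → . / num Y], [P → . P Y]
No further items can be added.

I₀ = { [P → . / num Y], [P → . P Y], [P → . P num n], [Y → . P P num], [Y → . Y / /], [Y → . num n /], [Y' → . Y] }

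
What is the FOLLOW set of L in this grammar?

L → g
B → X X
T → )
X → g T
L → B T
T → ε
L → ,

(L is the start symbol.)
To compute FOLLOW(L), find every occurrence of L on a right-hand side N → α L β: add FIRST(β) \ {ε}, and if β is empty or nullable also add FOLLOW(N). Iterate to a fixed point.

L is the start symbol, so $ ∈ FOLLOW(L).
L does not occur on any right-hand side.

Taking the union: FOLLOW(L) = { $ }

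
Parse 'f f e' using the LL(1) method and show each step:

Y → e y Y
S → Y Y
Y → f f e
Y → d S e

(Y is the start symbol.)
LL(1) parsing maintains a stack (initially the start symbol over $) and the input. At each step: if the stack top is a terminal, match it against the current input token; if it is a non-terminal N, replace it with the RHS of M[N, lookahead] (the unique production whose predict set contains the lookahead).

Stack is shown with the top on the left.

Stack    Input    Action
------------------------
Y $      f f e $  output Y → f f e
f f e $  f f e $  match 'f'
f e $    f e $    match 'f'
e $      e $      match 'e'
$        $        accept

The string is accepted.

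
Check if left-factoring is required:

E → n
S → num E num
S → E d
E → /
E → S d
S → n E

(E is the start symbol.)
Left-factoring is needed when two productions for the same non-terminal
share a common prefix on the right-hand side.

Productions for E:
  E → n
  E → /
  E → S d
Productions for S:
  S → num E num
  S → E d
  S → n E

No common prefixes found.

Answer: No, left-factoring is not needed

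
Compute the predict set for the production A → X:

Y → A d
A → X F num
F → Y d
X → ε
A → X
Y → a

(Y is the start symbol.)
PREDICT(A → X) = (FIRST(RHS) \ {ε}) ∪ (FOLLOW(A) if ε ∈ FIRST(RHS), i.e. RHS ⇒* ε)
FIRST(X) = { ε }
FIRST(X) = { ε }
ε ∈ FIRST(X) (the right-hand side is nullable), so add FOLLOW(A) = { 'd' }
PREDICT(A → X) = { 'd' }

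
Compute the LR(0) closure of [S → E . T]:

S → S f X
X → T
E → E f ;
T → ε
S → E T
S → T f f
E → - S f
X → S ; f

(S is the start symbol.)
To compute CLOSURE, for each item [A → α.Bβ] where B is a non-terminal, add [B → .γ] for all productions B → γ; repeat for the newly added items until nothing changes.

Start with: [S → E . T]
  [S → E . T] has the dot before T: add [T → .]
No further items can be added.

CLOSURE = { [S → E . T], [T → .] }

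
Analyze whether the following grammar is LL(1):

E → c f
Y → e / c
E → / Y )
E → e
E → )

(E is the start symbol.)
Yes, the grammar is LL(1).

A grammar is LL(1) if for each non-terminal N with multiple productions, the predict sets of those productions are pairwise disjoint, where PREDICT(N → α) = (FIRST(α) \ {ε}) ∪ (FOLLOW(N) if α ⇒* ε).

For E:
  PREDICT(E → c f) = { 'c' }
  PREDICT(E → '/' Y ')') = { '/' }
  PREDICT(E → e) = { 'e' }
  PREDICT(E → ')') = { ')' }
Y has a single production, so nothing to check there.

All predict sets are disjoint. The grammar IS LL(1).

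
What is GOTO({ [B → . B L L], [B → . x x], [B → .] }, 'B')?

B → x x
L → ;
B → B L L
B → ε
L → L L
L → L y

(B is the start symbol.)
GOTO(I, 'B') = CLOSURE({ [A → αX.β] : [A → α.Xβ] ∈ I, X = 'B' })

Items with dot before 'B', with the dot advanced:
  [B → . B L L] → [B → B . L L]
Closure of the advanced items:
  [B → B . L L] has the dot before L: add [L → . ;], [L → . L L], [L → . L y]

GOTO = { [B → B . L L], [L → . ;], [L → . L L], [L → . L y] }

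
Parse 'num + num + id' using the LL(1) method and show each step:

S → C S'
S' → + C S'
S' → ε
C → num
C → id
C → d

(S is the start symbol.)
LL(1) parsing maintains a stack (initially the start symbol over $) and the input. At each step: if the stack top is a terminal, match it against the current input token; if it is a non-terminal N, replace it with the RHS of M[N, lookahead] (the unique production whose predict set contains the lookahead).

Stack is shown with the top on the left.

Stack     Input             Action
----------------------------------
S $       num + num + id $  output S → C S'
C S' $    num + num + id $  output C → num
num S' $  num + num + id $  match 'num'
S' $      + num + id $      output S' → + C S'
+ C S' $  + num + id $      match '+'
C S' $    num + id $        output C → num
num S' $  num + id $        match 'num'
S' $      + id $            output S' → + C S'
+ C S' $  + id $            match '+'
C S' $    id $              output C → id
id S' $   id $              match 'id'
S' $      $                 output S' → ε
$         $                 accept

The string is accepted.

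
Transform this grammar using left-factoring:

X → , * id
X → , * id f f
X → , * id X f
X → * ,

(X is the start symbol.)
X → , * id X'
X' → ε
X' → f f
X' → X f
X → * ,

Left-factoring transforms A → αβ₁ | αβ₂ into A → αA' and A' → β₁ | β₂
(α is the longest common prefix among the alternatives). Repeat until
no nonterminal has two alternatives with a common prefix.

Round 1: X has alternatives sharing prefix ', * id'. Introduce X': X → , * id X'
  Add: X' → ε
  Add: X' → f f
  Add: X' → X f

No remaining common prefixes — done.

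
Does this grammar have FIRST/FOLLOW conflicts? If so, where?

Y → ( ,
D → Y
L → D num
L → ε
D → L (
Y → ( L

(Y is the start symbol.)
A FIRST/FOLLOW conflict occurs when a non-terminal N has a nullable alternative N → β (β ⇒* ε) and another alternative N → α with FIRST(α) ∩ FOLLOW(N) ≠ ∅: on such a lookahead the parser cannot decide between expanding α and letting N vanish via β.

Nullable non-terminals: L.
FIRST sets used below: FIRST(D) = { '(' }

L: nullable alternative(s) L → ε; FOLLOW(L) = { $, '(', 'num' }
  L → D num: FIRST \ {ε} = { '(' } — overlaps FOLLOW(L) on { '(' }: CONFLICT
  L → ε: FIRST \ {ε} = { } — this is the only nullable alternative, skip

D, Y have no nullable alternative, so no FIRST/FOLLOW check is needed there.

So the grammar has 1 FIRST/FOLLOW conflict (marked CONFLICT above).

Answer: Yes. L → D num with FOLLOW(L) on { '(' }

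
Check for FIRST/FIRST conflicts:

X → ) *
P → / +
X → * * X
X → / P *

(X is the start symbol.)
No FIRST/FIRST conflicts.

A FIRST/FIRST conflict occurs when two productions N → α and N → β for the same non-terminal have FIRST(α) ∩ FIRST(β) ≠ ∅ (with ε ∈ FIRST of a nullable right-hand side, so two nullable alternatives also conflict).

Productions for X:
  X → ) *: FIRST = { ')' }
  X → * * X: FIRST = { '*' }
  X → / P *: FIRST = { '/' }
P has only one production, so no FIRST/FIRST conflict is possible there.

All alternatives of each non-terminal have pairwise disjoint FIRST sets.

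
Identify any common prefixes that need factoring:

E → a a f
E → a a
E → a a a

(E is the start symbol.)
Yes, E has productions with common prefix 'a a'

Left-factoring is needed when two productions for the same non-terminal
share a common prefix on the right-hand side.

Productions for E:
  E → a a f
  E → a a
  E → a a a

Found common prefix 'a a' in productions for E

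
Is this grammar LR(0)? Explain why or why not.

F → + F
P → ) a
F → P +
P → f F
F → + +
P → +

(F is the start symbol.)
A grammar is LR(0) if no state in the canonical LR(0) collection has:
  - both a shift item (dot before a terminal) and a complete item (shift-reduce conflict), or
  - two or more complete items (reduce-reduce conflict; the accept item [F' → F .] counts as a complete item here).

Augment with F' → F and build the canonical LR(0) collection (I0 = CLOSURE({[F' → . F]}), then GOTO on every symbol after a dot until no new states appear). It has 11 states:
  I0: { [F → . + +], [F → . + F], [F → . P +], [F' → . F], [P → . ) a], [P → . +], [P → . f F] }  — shift
  I1: { [P → ) . a] }  — shift
  I2: { [F → + . +], [F → + . F], [F → . + +], [F → . + F], [F → . P +], [P → + .], [P → . ) a], [P → . +], [P → . f F] }  — shift, reduce
  I3: { [F' → F .] }  — accept
  I4: { [F → P . +] }  — shift
  I5: { [F → . + +], [F → . + F], [F → . P +], [P → . ) a], [P → . +], [P → . f F], [P → f . F] }  — shift
  I6: { [P → f F .] }  — reduce
  I7: { [F → P + .] }  — reduce
  I8: { [F → + + .], [F → + . +], [F → + . F], [F → . + +], [F → . + F], [F → . P +], [P → + .], [P → . ) a], [P → . +], [P → . f F] }  — shift, 2 reduces
  I9: { [F → + F .] }  — reduce
  I10: { [P → ) a .] }  — reduce

Conflict in state I2:
  Shift-reduce conflict between [P → + .] and [F → . + +]
So the grammar is NOT LR(0).

Answer: No. Shift-reduce conflict between [P → + .] and [F → . + +]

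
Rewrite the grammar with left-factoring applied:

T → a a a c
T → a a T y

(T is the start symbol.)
Left-factoring transforms A → αβ₁ | αβ₂ into A → αA' and A' → β₁ | β₂
(α is the longest common prefix among the alternatives). Repeat until
no nonterminal has two alternatives with a common prefix.

Round 1: T has alternatives sharing prefix 'a a'. Introduce T': T → a a T'
  Add: T' → a c
  Add: T' → T y

No remaining common prefixes — done.

Resulting grammar:
T → a a T'
T' → a c
T' → T y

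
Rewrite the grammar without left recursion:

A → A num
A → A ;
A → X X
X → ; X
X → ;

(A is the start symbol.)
A is directly left-recursive. The standard transformation for
  A → A α₁ | ... | A α_m | β₁ | ... | β_n
is
  A  → β₁ A' | ... | β_n A'
  A' → α₁ A' | ... | α_m A' | ε

A → X X becomes A → X X A'
A → A num becomes A' → num A'
A → A ; becomes A' → ; A'
Add A' → ε

Productions for other non-terminals are unchanged:
  X → ; X
  X → ;

Resulting grammar:
A → X X A'
A' → num A'
A' → ; A'
A' → ε
X → ; X
X → ;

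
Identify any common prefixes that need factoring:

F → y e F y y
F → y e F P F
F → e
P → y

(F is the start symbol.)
Left-factoring is needed when two productions for the same non-terminal
share a common prefix on the right-hand side.

Productions for F:
  F → y e F y y
  F → y e F P F
  F → e

Found common prefix 'y e F' in productions for F

Answer: Yes, F has productions with common prefix 'y e F'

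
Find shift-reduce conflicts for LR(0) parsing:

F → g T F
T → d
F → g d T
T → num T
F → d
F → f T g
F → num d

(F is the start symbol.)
Yes — I8: [T → d .] vs [T → . d]

A shift-reduce conflict occurs when an LR(0) state has both:
  - a complete (reduce) item [A → α .] (dot at the end), and
  - a shift item [B → β . c γ] (dot before a terminal).

Augment with F' → F and build the canonical LR(0) collection (I0 = CLOSURE({[F' → . F]}), then GOTO on every symbol after a dot until no new states appear). It has 16 states:
  I0: { [F → . d], [F → . f T g], [F → . g T F], [F → . g d T], [F → . num d], [F' → . F] }  — shift
  I1: { [F' → F .] }  — accept
  I2: { [F → d .] }  — reduce
  I3: { [F → f . T g], [T → . d], [T → . num T] }  — shift
  I4: { [F → g . T F], [F → g . d T], [T → . d], [T → . num T] }  — shift
  I5: { [F → num . d] }  — shift
  I6: { [F → num d .] }  — reduce
  I7: { [F → . d], [F → . f T g], [F → . g T F], [F → . g d T], [F → . num d], [F → g T . F] }  — shift
  I8: { [F → g d . T], [T → . d], [T → . num T], [T → d .] }  — shift, reduce
  I9: { [T → . d], [T → . num T], [T → num . T] }  — shift
  I10: { [T → num T .] }  — reduce
  I11: { [T → d .] }  — reduce
  I12: { [F → g d T .] }  — reduce
  I13: { [F → g T F .] }  — reduce
  I14: { [F → f T . g] }  — shift
  I15: { [F → f T g .] }  — reduce

I8 contains reduce item [T → d .] and shift items [T → . d], [T → . num T] — shift-reduce conflict.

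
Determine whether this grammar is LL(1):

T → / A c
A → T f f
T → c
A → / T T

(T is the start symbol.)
No. Predict set conflict for A: { '/' }

A grammar is LL(1) if for each non-terminal N with multiple productions, the predict sets of those productions are pairwise disjoint, where PREDICT(N → α) = (FIRST(α) \ {ε}) ∪ (FOLLOW(N) if α ⇒* ε).

Relevant sets:
  FIRST(T) = { '/', 'c' }

For T:
  PREDICT(T → '/' A c) = { '/' }
  PREDICT(T → c) = { 'c' }
For A:
  PREDICT(A → T f f) = { '/', 'c' }
  PREDICT(A → '/' T T) = { '/' }

Conflict found: Predict set conflict for A: { '/' }
The grammar is NOT LL(1).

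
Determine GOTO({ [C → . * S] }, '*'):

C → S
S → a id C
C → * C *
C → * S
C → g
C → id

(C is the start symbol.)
{ [C → * . S], [S → . a id C] }

GOTO(I, '*') = CLOSURE({ [A → αX.β] : [A → α.Xβ] ∈ I, X = '*' })

Items with dot before '*', with the dot advanced:
  [C → . * S] → [C → * . S]
Closure of the advanced items:
  [C → * . S] has the dot before S: add [S → . a id C]

GOTO = { [C → * . S], [S → . a id C] }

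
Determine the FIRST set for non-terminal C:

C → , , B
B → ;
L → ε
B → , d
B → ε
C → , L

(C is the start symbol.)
To compute FIRST(C), examine every production with C on the left-hand side, reading each right-hand side left to right until a non-nullable symbol is reached.

From C → , , B:
  - ',' is a terminal: add ',' and stop
From C → , L:
  - ',' is a terminal: add ',' and stop

Collecting: FIRST(C) = { ',' }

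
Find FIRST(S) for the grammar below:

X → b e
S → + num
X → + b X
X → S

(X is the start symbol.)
To compute FIRST(S), examine every production with S on the left-hand side, reading each right-hand side left to right until a non-nullable symbol is reached.

From S → + num:
  - '+' is a terminal: add '+' and stop

Collecting: FIRST(S) = { '+' }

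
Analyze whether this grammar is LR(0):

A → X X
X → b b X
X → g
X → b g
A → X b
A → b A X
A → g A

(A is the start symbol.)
A grammar is LR(0) if no state in the canonical LR(0) collection has:
  - both a shift item (dot before a terminal) and a complete item (shift-reduce conflict), or
  - two or more complete items (reduce-reduce conflict; the accept item [A' → A .] counts as a complete item here).

Augment with A' → A and build the canonical LR(0) collection (I0 = CLOSURE({[A' → . A]}), then GOTO on every symbol after a dot until no new states appear). It has 18 states:
  I0: { [A → . X X], [A → . X b], [A → . b A X], [A → . g A], [A' → . A], [X → . b b X], [X → . b g], [X → . g] }  — shift
  I1: { [A' → A .] }  — accept
  I2: { [A → X . X], [A → X . b], [X → . b b X], [X → . b g], [X → . g] }  — shift
  I3: { [A → . X X], [A → . X b], [A → . b A X], [A → . g A], [A → b . A X], [X → . b b X], [X → . b g], [X → . g], [X → b . b X], [X → b . g] }  — shift
  I4: { [A → . X X], [A → . X b], [A → . b A X], [A → . g A], [A → g . A], [X → . b b X], [X → . b g], [X → . g], [X → g .] }  — shift, reduce
  I5: { [A → g A .] }  — reduce
  I6: { [A → b A . X], [X → . b b X], [X → . b g], [X → . g] }  — shift
  I7: { [A → . X X], [A → . X b], [A → . b A X], [A → . g A], [A → b . A X], [X → . b b X], [X → . b g], [X → . g], [X → b . b X], [X → b . g], [X → b b . X] }  — shift
  I8: { [A → . X X], [A → . X b], [A → . b A X], [A → . g A], [A → g . A], [X → . b b X], [X → . b g], [X → . g], [X → b g .], [X → g .] }  — shift, 2 reduces
  I9: { [A → X . X], [A → X . b], [X → . b b X], [X → . b g], [X → . g], [X → b b X .] }  — shift, reduce
  I10: { [A → X X .] }  — reduce
  I11: { [A → X b .], [X → b . b X], [X → b . g] }  — shift, reduce
  I12: { [X → g .] }  — reduce
  I13: { [X → . b b X], [X → . b g], [X → . g], [X → b b . X] }  — shift
  I14: { [X → b g .] }  — reduce
  I15: { [X → b b X .] }  — reduce
  I16: { [X → b . b X], [X → b . g] }  — shift
  I17: { [A → b A X .] }  — reduce

Conflict in state I4:
  Shift-reduce conflict between [X → g .] and [A → . b A X]
So the grammar is NOT LR(0).

Answer: No. Shift-reduce conflict between [X → g .] and [A → . b A X]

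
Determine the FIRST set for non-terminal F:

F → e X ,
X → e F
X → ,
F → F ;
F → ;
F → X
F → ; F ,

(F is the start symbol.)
{ ',', ';', 'e' }

FIRST sets of the other non-terminals involved (by the same procedure, iterated to a fixed point):
  FIRST(X) = { ',', 'e' }

From F → e X ,:
  - e is a terminal: add 'e' and stop
From F → F ;:
  - F is the symbol being defined: contributes nothing new
    F is not nullable, so stop
From F → ;:
  - ';' is a terminal: add ';' and stop
From F → X:
  - X is a non-terminal: add FIRST(X) \ {ε} = { ',', 'e' }
    X is not nullable, so stop
From F → ; F ,:
  - ';' is a terminal: add ';' and stop

Collecting: FIRST(F) = { ',', ';', 'e' }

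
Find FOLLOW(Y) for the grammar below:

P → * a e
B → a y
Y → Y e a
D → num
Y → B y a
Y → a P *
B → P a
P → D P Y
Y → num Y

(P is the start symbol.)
{ $, '*', 'a', 'e', 'num' }

To compute FOLLOW(Y), find every occurrence of Y on a right-hand side N → α Y β: add FIRST(β) \ {ε}, and if β is empty or nullable also add FOLLOW(N). Iterate to a fixed point.

In Y → Y e a: Y is followed by e a, add FIRST(e a) \ {ε} = { 'e' }
In P → D P Y: Y is at the end, add FOLLOW(P)
In Y → num Y: Y is at the end; this adds FOLLOW(Y) to itself — nothing new

The FOLLOW sets referred to above (computed the same way, to a fixed point):
  FOLLOW(P) = { $, '*', 'a', 'num' }

Taking the union: FOLLOW(Y) = { $, '*', 'a', 'e', 'num' }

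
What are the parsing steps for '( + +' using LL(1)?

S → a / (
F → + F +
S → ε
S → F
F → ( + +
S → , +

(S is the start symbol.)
LL(1) parsing maintains a stack (initially the start symbol over $) and the input. At each step: if the stack top is a terminal, match it against the current input token; if it is a non-terminal N, replace it with the RHS of M[N, lookahead] (the unique production whose predict set contains the lookahead).

Stack is shown with the top on the left.

Stack    Input    Action
------------------------
S $      ( + + $  output S → F
F $      ( + + $  output F → ( + +
( + + $  ( + + $  match '('
+ + $    + + $    match '+'
+ $      + $      match '+'
$        $        accept

The string is accepted.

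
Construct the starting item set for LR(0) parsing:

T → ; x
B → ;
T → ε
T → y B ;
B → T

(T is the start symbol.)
First, augment the grammar with T' → T
I₀ = CLOSURE({ [T' → . T] }):
  [T' → . T] has the dot before T: add [T → . ; x], [T → .], [T → . y B ;]
No further items can be added.

I₀ = { [T → . ; x], [T → . y B ;], [T → .], [T' → . T] }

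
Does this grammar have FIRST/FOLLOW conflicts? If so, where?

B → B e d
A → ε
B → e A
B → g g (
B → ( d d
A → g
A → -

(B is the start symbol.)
No FIRST/FOLLOW conflicts.

A FIRST/FOLLOW conflict occurs when a non-terminal N has a nullable alternative N → β (β ⇒* ε) and another alternative N → α with FIRST(α) ∩ FOLLOW(N) ≠ ∅: on such a lookahead the parser cannot decide between expanding α and letting N vanish via β.

Nullable non-terminals: A.

A: nullable alternative(s) A → ε; FOLLOW(A) = { $, 'e' }
  A → ε: FIRST \ {ε} = { } — this is the only nullable alternative, skip
  A → g: FIRST \ {ε} = { 'g' } — disjoint from FOLLOW(A)
  A → -: FIRST \ {ε} = { '-' } — disjoint from FOLLOW(A)

B has no nullable alternative, so no FIRST/FOLLOW check is needed there.

No FIRST/FOLLOW conflicts found.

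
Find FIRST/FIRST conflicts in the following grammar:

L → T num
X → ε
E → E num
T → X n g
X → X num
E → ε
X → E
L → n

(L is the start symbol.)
Yes. L → T num / L → n on { 'n' }; X → ε / X → E on { ε }; X → X num / X → E on { 'num' }

A FIRST/FIRST conflict occurs when two productions N → α and N → β for the same non-terminal have FIRST(α) ∩ FIRST(β) ≠ ∅ (with ε ∈ FIRST of a nullable right-hand side, so two nullable alternatives also conflict).

FIRST sets of the non-terminals at (or reachable through a nullable prefix from) the front of some alternative:
  FIRST(T) = { 'n', 'num' }
  FIRST(X) = { 'num', ε }
  FIRST(E) = { 'num', ε }

Productions for L:
  L → T num: FIRST = { 'n', 'num' }
  L → n: FIRST = { 'n' }
Productions for X:
  X → ε: FIRST = { ε }
  X → X num: FIRST = { 'num' }
  X → E: FIRST = { 'num', ε }
Productions for E:
  E → E num: FIRST = { 'num' }
  E → ε: FIRST = { ε }
T has only one production, so no FIRST/FIRST conflict is possible there.

Conflict for L: L → T num and L → n
  Overlap: { 'n' }
Conflict for X: X → ε and X → E
  Overlap: { ε }
Conflict for X: X → X num and X → E
  Overlap: { 'num' }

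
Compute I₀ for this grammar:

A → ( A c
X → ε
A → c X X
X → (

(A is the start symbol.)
{ [A → . ( A c], [A → . c X X], [A' → . A] }

First, augment the grammar with A' → A
I₀ = CLOSURE({ [A' → . A] }):
  [A' → . A] has the dot before A: add [A → . ( A c], [A → . c X X]
No further items can be added.

I₀ = { [A → . ( A c], [A → . c X X], [A' → . A] }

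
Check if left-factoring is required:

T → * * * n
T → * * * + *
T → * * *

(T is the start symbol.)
Left-factoring is needed when two productions for the same non-terminal
share a common prefix on the right-hand side.

Productions for T:
  T → * * * n
  T → * * * + *
  T → * * *

Found common prefix '* * *' in productions for T

Answer: Yes, T has productions with common prefix '* * *'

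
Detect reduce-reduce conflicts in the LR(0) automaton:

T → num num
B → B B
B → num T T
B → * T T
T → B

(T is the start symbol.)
A reduce-reduce conflict occurs when an LR(0) state has two complete items [A → α .] and [B → β .] — both call for a reduction, and with no lookahead the parser cannot choose between them.

Augment with T' → T and build the canonical LR(0) collection (I0 = CLOSURE({[T' → . T]}), then GOTO on every symbol after a dot until no new states appear). It has 12 states:
  I0: { [B → . * T T], [B → . B B], [B → . num T T], [T → . B], [T → . num num], [T' → . T] }  — shift
  I1: { [B → * . T T], [B → . * T T], [B → . B B], [B → . num T T], [T → . B], [T → . num num] }  — shift
  I2: { [B → . * T T], [B → . B B], [B → . num T T], [B → B . B], [T → B .] }  — shift, reduce
  I3: { [T' → T .] }  — accept
  I4: { [B → . * T T], [B → . B B], [B → . num T T], [B → num . T T], [T → . B], [T → . num num], [T → num . num] }  — shift
  I5: { [B → . * T T], [B → . B B], [B → . num T T], [B → num T . T], [T → . B], [T → . num num] }  — shift
  I6: { [B → . * T T], [B → . B B], [B → . num T T], [B → num . T T], [T → . B], [T → . num num], [T → num . num], [T → num num .] }  — shift, reduce
  I7: { [B → num T T .] }  — reduce
  I8: { [B → . * T T], [B → . B B], [B → . num T T], [B → B . B], [B → B B .] }  — shift, reduce
  I9: { [B → . * T T], [B → . B B], [B → . num T T], [B → num . T T], [T → . B], [T → . num num] }  — shift
  I10: { [B → * T . T], [B → . * T T], [B → . B B], [B → . num T T], [T → . B], [T → . num num] }  — shift
  I11: { [B → * T T .] }  — reduce

No state contains more than one complete item.

Answer: No reduce-reduce conflicts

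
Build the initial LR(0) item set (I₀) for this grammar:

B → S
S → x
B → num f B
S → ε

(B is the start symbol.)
First, augment the grammar with B' → B
I₀ = CLOSURE({ [B' → . B] }):
  [B' → . B] has the dot before B: add [B → . S], [B → . num f B]
  [B → . S] has the dot before S: add [S → . x], [S → .]
No further items can be added.

I₀ = { [B → . S], [B → . num f B], [B' → . B], [S → . x], [S → .] }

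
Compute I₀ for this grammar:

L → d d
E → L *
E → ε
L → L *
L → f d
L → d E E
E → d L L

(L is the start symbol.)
First, augment the grammar with L' → L
I₀ = CLOSURE({ [L' → . L] }):
  [L' → . L] has the dot before L: add [L → . d d], [L → . L *], [L → . f d], [L → . d E E]
No further items can be added.

I₀ = { [L → . L *], [L → . d E E], [L → . d d], [L → . f d], [L' → . L] }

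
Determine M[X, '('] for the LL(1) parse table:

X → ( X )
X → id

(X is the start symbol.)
To find M[X, '('], we find productions for X where '(' is in the predict set (PREDICT(N → α) = (FIRST(α) \ {ε}) ∪ (FOLLOW(N) if α ⇒* ε)).

X → ( X ): PREDICT = { '(' }
  '(' is in predict set, so this production goes in M[X, '(']
X → id: PREDICT = { 'id' }

M[X, '('] = X → ( X )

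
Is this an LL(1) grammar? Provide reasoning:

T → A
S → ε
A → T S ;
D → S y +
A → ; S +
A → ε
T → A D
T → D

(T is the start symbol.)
Relevant sets:
  FIRST(A) = { ';', 'y', ε }
  FIRST(D) = { 'y' }
  FIRST(T) = { ';', 'y', ε }
  FIRST(S) = { ε }
  FOLLOW(T) = { $, ';' }
  FOLLOW(A) = { $, ';', 'y' }

For T:
  PREDICT(T → A) = { $, ';', 'y' }
  PREDICT(T → A D) = { ';', 'y' }
  PREDICT(T → D) = { 'y' }
For A:
  PREDICT(A → T S ';') = { ';', 'y' }
  PREDICT(A → ';' S '+') = { ';' }
  PREDICT(A → ε) = { $, ';', 'y' }
S, D have a single production, so nothing to check there.

Conflict found: Predict set conflict for T: { ';', 'y' }
The grammar is NOT LL(1).

Answer: No. Predict set conflict for T: { ';', 'y' }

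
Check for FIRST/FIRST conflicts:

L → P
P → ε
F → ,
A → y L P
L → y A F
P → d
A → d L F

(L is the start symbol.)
No FIRST/FIRST conflicts.

A FIRST/FIRST conflict occurs when two productions N → α and N → β for the same non-terminal have FIRST(α) ∩ FIRST(β) ≠ ∅ (with ε ∈ FIRST of a nullable right-hand side, so two nullable alternatives also conflict).

FIRST sets of the non-terminals at (or reachable through a nullable prefix from) the front of some alternative:
  FIRST(P) = { 'd', ε }

Productions for L:
  L → P: FIRST = { 'd', ε }
  L → y A F: FIRST = { 'y' }
Productions for P:
  P → ε: FIRST = { ε }
  P → d: FIRST = { 'd' }
Productions for A:
  A → y L P: FIRST = { 'y' }
  A → d L F: FIRST = { 'd' }
F has only one production, so no FIRST/FIRST conflict is possible there.

All alternatives of each non-terminal have pairwise disjoint FIRST sets.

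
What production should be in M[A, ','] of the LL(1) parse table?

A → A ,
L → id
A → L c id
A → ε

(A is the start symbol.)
To find M[A, ','], we find productions for A where ',' is in the predict set (PREDICT(N → α) = (FIRST(α) \ {ε}) ∪ (FOLLOW(N) if α ⇒* ε)).

Relevant sets:
  FIRST(A) = { ',', 'id', ε }
  FIRST(L) = { 'id' }
  FOLLOW(A) = { $, ',' }

A → A ,: PREDICT = { ',', 'id' }
  ',' is in predict set, so this production goes in M[A, ',']
A → L c id: PREDICT = { 'id' }
A → ε: PREDICT = { $, ',' }
  ',' is in predict set, so this production goes in M[A, ',']

M[A, ','] = A → A ,, A → ε  (a multiply-defined cell — the grammar is not LL(1))

Answer: A → A ,, A → ε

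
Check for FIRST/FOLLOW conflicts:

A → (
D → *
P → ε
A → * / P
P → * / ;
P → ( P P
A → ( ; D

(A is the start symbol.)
Yes. P → '*' '/' ';' with FOLLOW(P) on { '*' }; P → '(' P P with FOLLOW(P) on { '(' }

Nullable non-terminals: P.

P: nullable alternative(s) P → ε; FOLLOW(P) = { $, '(', '*' }
  P → ε: FIRST \ {ε} = { } — this is the only nullable alternative, skip
  P → * / ;: FIRST \ {ε} = { '*' } — overlaps FOLLOW(P) on { '*' }: CONFLICT
  P → ( P P: FIRST \ {ε} = { '(' } — overlaps FOLLOW(P) on { '(' }: CONFLICT

A, D have no nullable alternative, so no FIRST/FOLLOW check is needed there.

So the grammar has 2 FIRST/FOLLOW conflicts (marked CONFLICT above).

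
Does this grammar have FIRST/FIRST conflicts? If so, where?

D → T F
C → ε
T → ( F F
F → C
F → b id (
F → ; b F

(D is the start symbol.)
A FIRST/FIRST conflict occurs when two productions N → α and N → β for the same non-terminal have FIRST(α) ∩ FIRST(β) ≠ ∅ (with ε ∈ FIRST of a nullable right-hand side, so two nullable alternatives also conflict).

FIRST sets of the non-terminals at (or reachable through a nullable prefix from) the front of some alternative:
  FIRST(C) = { ε }

Productions for F:
  F → C: FIRST = { ε }
  F → b id (: FIRST = { 'b' }
  F → ; b F: FIRST = { ';' }
D, C, T have only one production, so no FIRST/FIRST conflict is possible there.

All alternatives of each non-terminal have pairwise disjoint FIRST sets.

Answer: No FIRST/FIRST conflicts.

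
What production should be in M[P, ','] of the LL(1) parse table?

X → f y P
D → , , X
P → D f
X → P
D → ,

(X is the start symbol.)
P → D f

To find M[P, ','], we find productions for P where ',' is in the predict set (PREDICT(N → α) = (FIRST(α) \ {ε}) ∪ (FOLLOW(N) if α ⇒* ε)).

Relevant sets:
  FIRST(D) = { ',' }

P → D f: PREDICT = { ',' }
  ',' is in predict set, so this production goes in M[P, ',']

M[P, ','] = P → D f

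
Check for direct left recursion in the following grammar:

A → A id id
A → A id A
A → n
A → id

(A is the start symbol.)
Yes, A is left-recursive

A → A id id: LEFT RECURSIVE (starts with A)
A → A id A: LEFT RECURSIVE (starts with A)
A → n: starts with n
A → id: starts with id

The grammar has direct left recursion on: A.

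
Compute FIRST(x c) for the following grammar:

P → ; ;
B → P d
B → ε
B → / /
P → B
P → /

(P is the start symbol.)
{ 'x' }

To compute FIRST(x c), process the symbols left to right:
Symbol x is a terminal. Add 'x' and stop.
FIRST(x c) = { 'x' }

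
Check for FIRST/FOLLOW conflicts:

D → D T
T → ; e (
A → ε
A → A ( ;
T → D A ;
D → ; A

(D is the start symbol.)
A FIRST/FOLLOW conflict occurs when a non-terminal N has a nullable alternative N → β (β ⇒* ε) and another alternative N → α with FIRST(α) ∩ FOLLOW(N) ≠ ∅: on such a lookahead the parser cannot decide between expanding α and letting N vanish via β.

Nullable non-terminals: A.
FIRST sets used below: FIRST(A) = { '(', ε }

A: nullable alternative(s) A → ε; FOLLOW(A) = { $, '(', ';' }
  A → ε: FIRST \ {ε} = { } — this is the only nullable alternative, skip
  A → A ( ;: FIRST \ {ε} = { '(' } — overlaps FOLLOW(A) on { '(' }: CONFLICT

D, T have no nullable alternative, so no FIRST/FOLLOW check is needed there.

So the grammar has 1 FIRST/FOLLOW conflict (marked CONFLICT above).

Answer: Yes. A → A '(' ';' with FOLLOW(A) on { '(' }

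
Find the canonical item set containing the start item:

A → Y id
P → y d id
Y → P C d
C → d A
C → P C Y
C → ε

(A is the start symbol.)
{ [A → . Y id], [A' → . A], [P → . y d id], [Y → . P C d] }

First, augment the grammar with A' → A
I₀ = CLOSURE({ [A' → . A] }):
  [A' → . A] has the dot before A: add [A → . Y id]
  [A → . Y id] has the dot before Y: add [Y → . P C d]
  [Y → . P C d] has the dot before P: add [P → . y d id]
No further items can be added.

I₀ = { [A → . Y id], [A' → . A], [P → . y d id], [Y → . P C d] }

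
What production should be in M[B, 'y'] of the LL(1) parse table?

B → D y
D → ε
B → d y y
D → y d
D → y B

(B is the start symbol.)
B → D y

To find M[B, 'y'], we find productions for B where 'y' is in the predict set (PREDICT(N → α) = (FIRST(α) \ {ε}) ∪ (FOLLOW(N) if α ⇒* ε)).

Relevant sets:
  FIRST(D) = { 'y', ε }

B → D y: PREDICT = { 'y' }
  'y' is in predict set, so this production goes in M[B, 'y']
B → d y y: PREDICT = { 'd' }

M[B, 'y'] = B → D y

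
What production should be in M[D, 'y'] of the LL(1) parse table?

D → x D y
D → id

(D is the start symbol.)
Empty (error entry)

To find M[D, 'y'], we find productions for D where 'y' is in the predict set (PREDICT(N → α) = (FIRST(α) \ {ε}) ∪ (FOLLOW(N) if α ⇒* ε)).

D → x D y: PREDICT = { 'x' }
D → id: PREDICT = { 'id' }

M[D, 'y'] is empty (no production applies)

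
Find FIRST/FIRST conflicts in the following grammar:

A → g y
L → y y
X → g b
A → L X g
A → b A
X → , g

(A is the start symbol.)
No FIRST/FIRST conflicts.

FIRST sets of the non-terminals at (or reachable through a nullable prefix from) the front of some alternative:
  FIRST(L) = { 'y' }

Productions for A:
  A → g y: FIRST = { 'g' }
  A → L X g: FIRST = { 'y' }
  A → b A: FIRST = { 'b' }
Productions for X:
  X → g b: FIRST = { 'g' }
  X → , g: FIRST = { ',' }
L has only one production, so no FIRST/FIRST conflict is possible there.

All alternatives of each non-terminal have pairwise disjoint FIRST sets.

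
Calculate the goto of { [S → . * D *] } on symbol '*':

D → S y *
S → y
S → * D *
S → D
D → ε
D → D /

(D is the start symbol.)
{ [D → . D /], [D → . S y *], [D → .], [S → * . D *], [S → . * D *], [S → . D], [S → . y] }

GOTO(I, '*') = CLOSURE({ [A → αX.β] : [A → α.Xβ] ∈ I, X = '*' })

Items with dot before '*', with the dot advanced:
  [S → . * D *] → [S → * . D *]
Closure of the advanced items:
  [S → * . D *] has the dot before D: add [D → . S y *], [D → .], [D → . D /]
  [D → . S y *] has the dot before S: add [S → . y], [S → . * D *], [S → . D]

GOTO = { [D → . D /], [D → . S y *], [D → .], [S → * . D *], [S → . * D *], [S → . D], [S → . y] }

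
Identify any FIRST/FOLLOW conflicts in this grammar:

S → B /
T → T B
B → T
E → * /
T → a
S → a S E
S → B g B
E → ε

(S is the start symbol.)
Yes. E → '*' '/' with FOLLOW(E) on { '*' }

A FIRST/FOLLOW conflict occurs when a non-terminal N has a nullable alternative N → β (β ⇒* ε) and another alternative N → α with FIRST(α) ∩ FOLLOW(N) ≠ ∅: on such a lookahead the parser cannot decide between expanding α and letting N vanish via β.

Nullable non-terminals: E.

E: nullable alternative(s) E → ε; FOLLOW(E) = { $, '*' }
  E → * /: FIRST \ {ε} = { '*' } — overlaps FOLLOW(E) on { '*' }: CONFLICT
  E → ε: FIRST \ {ε} = { } — this is the only nullable alternative, skip

B, S, T have no nullable alternative, so no FIRST/FOLLOW check is needed there.

So the grammar has 1 FIRST/FOLLOW conflict (marked CONFLICT above).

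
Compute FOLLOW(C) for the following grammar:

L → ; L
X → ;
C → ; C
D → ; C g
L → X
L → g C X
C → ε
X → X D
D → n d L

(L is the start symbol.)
{ ';', 'g' }

To compute FOLLOW(C), find every occurrence of C on a right-hand side N → α C β: add FIRST(β) \ {ε}, and if β is empty or nullable also add FOLLOW(N). Iterate to a fixed point.

In C → ; C: C is at the end; this adds FOLLOW(C) to itself — nothing new
In D → ; C g: C is followed by g, add FIRST(g) \ {ε} = { 'g' }
In L → g C X: C is followed by X, add FIRST(X) \ {ε} = { ';' }

Taking the union: FOLLOW(C) = { ';', 'g' }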